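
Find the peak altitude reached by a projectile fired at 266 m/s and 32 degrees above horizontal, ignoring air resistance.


H = (v0*sin(theta))^2 / (2g) = (266*sin(32°))^2 / (2*9.81) = 1013 m

1013 m


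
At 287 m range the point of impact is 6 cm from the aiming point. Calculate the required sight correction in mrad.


1 mrad subtends 1 cm per 10 m of range, so adj = error_cm / (dist_m / 10) = 6 / (287/10) = 0.2091 mrad

0.2091 mrad


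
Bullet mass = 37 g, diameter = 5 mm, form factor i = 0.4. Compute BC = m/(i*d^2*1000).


BC = m/(i*d^2*1000) = 37/(0.4 * 5^2 * 1000) = 0.0037

0.0037


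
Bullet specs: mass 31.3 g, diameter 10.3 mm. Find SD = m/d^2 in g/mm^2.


SD = m/d^2 = 31.3/10.3^2 = 0.295 g/mm^2

0.295 g/mm^2


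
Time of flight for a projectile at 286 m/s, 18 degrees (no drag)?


T = 2*v0*sin(theta)/g = 2*286*sin(18°)/9.81 = 18.02 s

18.02 s


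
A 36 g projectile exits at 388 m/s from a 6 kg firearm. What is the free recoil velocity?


v_recoil = m_p * v_p / m_gun = 0.036 * 388 / 6 = 2.328 m/s

2.328 m/s


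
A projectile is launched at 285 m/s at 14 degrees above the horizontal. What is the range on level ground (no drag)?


R = v0^2 * sin(2*theta) / g = 285^2 * sin(2*14°) / 9.81 = 3887 m

3887 m


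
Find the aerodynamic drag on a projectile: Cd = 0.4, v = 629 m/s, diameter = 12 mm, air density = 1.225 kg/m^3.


A = pi*(d/2)^2 = pi*(12/2000)^2 = 1.13097e-04 m^2
Fd = 0.5*Cd*rho*A*v^2 = 0.5*0.4*1.225*1.13097e-04*629^2 = 10.96 N

10.96 N


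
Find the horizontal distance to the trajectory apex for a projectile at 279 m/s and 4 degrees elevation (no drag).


R = v0^2*sin(2*theta)/g = 279^2*sin(2*4°)/9.81 = 1104.32 m
apex_dist = R/2 = 1104.32/2 = 552.2 m

552.2 m


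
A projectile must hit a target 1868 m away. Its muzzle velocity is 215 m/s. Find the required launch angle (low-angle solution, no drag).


sin(2*theta) = R*g/v0^2 = 1868*9.81/215^2 = 0.396432, theta = arcsin(0.396432)/2 = 11.68°

11.68 degrees


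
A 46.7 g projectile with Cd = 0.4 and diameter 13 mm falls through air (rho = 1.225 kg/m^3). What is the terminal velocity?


A = pi*(d/2)^2 = pi*(13/2000)^2 = 1.32732e-04 m^2
vt = sqrt(2mg/(Cd*rho*A)) = sqrt(2*0.0467*9.81/(0.4 * 1.225 * 1.32732e-04)) = 118.7 m/s

118.7 m/s


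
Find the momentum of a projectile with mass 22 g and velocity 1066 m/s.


p = m*v = 0.022*1066 = 23.45 kg·m/s

23.45 kg·m/s


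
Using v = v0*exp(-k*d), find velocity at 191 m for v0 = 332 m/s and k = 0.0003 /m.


v = v0*exp(-k*d) = 332*exp(-0.0003*191) = 313.5 m/s

313.5 m/s


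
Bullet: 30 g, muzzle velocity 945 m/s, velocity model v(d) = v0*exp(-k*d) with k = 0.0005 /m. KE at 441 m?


v = v0*exp(-k*d) = 945*exp(-0.0005*441) = 758.001 m/s
E = 0.5*m*v^2 = 0.5*0.03*758.001^2 = 8618 J

8618 J


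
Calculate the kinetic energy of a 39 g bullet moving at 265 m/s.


E = 0.5*m*v^2 = 0.5*0.039*265^2 = 1369 J

1369 J


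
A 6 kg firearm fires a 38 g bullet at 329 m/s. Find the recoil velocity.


v_recoil = m_p * v_p / m_gun = 0.038 * 329 / 6 = 2.084 m/s

2.084 m/s


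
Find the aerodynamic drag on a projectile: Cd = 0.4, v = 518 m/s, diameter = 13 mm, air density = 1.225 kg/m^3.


A = pi*(d/2)^2 = pi*(13/2000)^2 = 1.32732e-04 m^2
Fd = 0.5*Cd*rho*A*v^2 = 0.5*0.4*1.225*1.32732e-04*518^2 = 8.726 N

8.726 N


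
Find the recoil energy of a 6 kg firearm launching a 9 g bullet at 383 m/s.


v_r = m_p*v_p/m_gun = 0.009*383/6 = 0.5745 m/s, E_r = 0.5*m_gun*v_r^2 = 0.5*6*0.5745^2 = 0.9902 J

0.9902 J


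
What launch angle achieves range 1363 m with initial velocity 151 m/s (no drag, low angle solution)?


sin(2*theta) = R*g/v0^2 = 1363*9.81/151^2 = 0.586423, theta = arcsin(0.586423)/2 = 17.95°

17.95 degrees


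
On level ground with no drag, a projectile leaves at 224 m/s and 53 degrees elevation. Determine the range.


R = v0^2 * sin(2*theta) / g = 224^2 * sin(2*53°) / 9.81 = 4917 m

4917 m


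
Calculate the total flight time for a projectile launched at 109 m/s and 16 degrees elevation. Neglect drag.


T = 2*v0*sin(theta)/g = 2*109*sin(16°)/9.81 = 6.125 s

6.125 s


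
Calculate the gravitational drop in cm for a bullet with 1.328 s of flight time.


drop = 0.5*g*t^2 = 0.5*9.81*1.328^2 = 8.65038 m ≈ 865 cm

865 cm


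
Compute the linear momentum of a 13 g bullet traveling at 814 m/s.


p = m*v = 0.013*814 = 10.58 kg·m/s

10.58 kg·m/s


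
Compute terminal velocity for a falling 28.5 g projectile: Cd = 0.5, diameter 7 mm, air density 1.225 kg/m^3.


A = pi*(d/2)^2 = pi*(7/2000)^2 = 3.84845e-05 m^2
vt = sqrt(2mg/(Cd*rho*A)) = sqrt(2*0.0285*9.81/(0.5 * 1.225 * 3.84845e-05)) = 154 m/s

154 m/s


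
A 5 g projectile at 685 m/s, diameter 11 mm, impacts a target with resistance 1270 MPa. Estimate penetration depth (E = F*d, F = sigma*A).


A = pi*(d/2)^2 = pi*(11/2)^2 = 95.0332 mm^2
E = 0.5*m*v^2 = 0.5*0.005*685^2 = 1173.06 J
depth = E/(sigma*A) = 1173.06 J / (1270 MPa * 95.0332 mm^2) = 1173.06/(1270 * 95.0332) m = 0.00971946 m ≈ 9.719 mm

9.719 mm


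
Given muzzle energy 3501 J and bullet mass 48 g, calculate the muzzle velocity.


v = sqrt(2*E/m) = sqrt(2*3501/0.048) = 381.9 m/s

381.9 m/s


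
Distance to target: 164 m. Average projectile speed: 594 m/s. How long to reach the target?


t = d/v = 164/594 = 0.2761 s

0.2761 s


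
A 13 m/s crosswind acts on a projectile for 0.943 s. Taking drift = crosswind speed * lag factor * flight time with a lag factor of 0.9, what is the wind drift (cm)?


drift = v_wind * lag * t = 13 * 0.9 * 0.943 = 11.0331 m ≈ 1103 cm

1103 cm


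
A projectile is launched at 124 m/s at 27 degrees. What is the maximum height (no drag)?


H = (v0*sin(theta))^2 / (2g) = (124*sin(27°))^2 / (2*9.81) = 161.5 m

161.5 m


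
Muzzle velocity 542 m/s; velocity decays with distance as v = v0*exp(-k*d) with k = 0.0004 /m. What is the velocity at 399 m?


v = v0*exp(-k*d) = 542*exp(-0.0004*399) = 462 m/s

462 m/s


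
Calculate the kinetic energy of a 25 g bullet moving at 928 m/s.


E = 0.5*m*v^2 = 0.5*0.025*928^2 = 10765 J

10765 J


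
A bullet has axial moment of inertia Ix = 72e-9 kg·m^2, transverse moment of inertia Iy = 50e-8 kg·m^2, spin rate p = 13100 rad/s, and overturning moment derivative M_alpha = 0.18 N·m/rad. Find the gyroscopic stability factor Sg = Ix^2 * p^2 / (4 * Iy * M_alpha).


Sg = Ix^2 * p^2 / (4 * Iy * M_alpha) = (72e-9)^2 * 13100^2 / (4 * 50e-8 * 0.18) = 2.471

2.471


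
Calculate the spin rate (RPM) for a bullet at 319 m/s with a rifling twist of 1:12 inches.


twist_m = 12*0.0254 = 0.3048 m
spin = v/twist = 319/0.3048 = 1046.588 rev/s
RPM = spin*60 = 1046.588*60 ≈ 62795 RPM

62795 RPM


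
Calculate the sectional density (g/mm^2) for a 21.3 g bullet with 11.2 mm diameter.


SD = m/d^2 = 21.3/11.2^2 = 0.1698 g/mm^2

0.1698 g/mm^2


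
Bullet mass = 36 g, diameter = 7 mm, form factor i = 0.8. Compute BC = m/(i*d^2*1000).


BC = m/(i*d^2*1000) = 36/(0.8 * 7^2 * 1000) = 0.0009184

0.0009184


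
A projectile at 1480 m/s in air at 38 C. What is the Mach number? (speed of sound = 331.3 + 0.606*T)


a = 331.3 + 0.606*(38) = 354.328 m/s
M = v/a = 1480/354.328 = 4.177

4.177


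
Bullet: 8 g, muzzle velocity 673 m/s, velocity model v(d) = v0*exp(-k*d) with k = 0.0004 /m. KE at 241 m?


v = v0*exp(-k*d) = 673*exp(-0.0004*241) = 611.152 m/s
E = 0.5*m*v^2 = 0.5*0.008*611.152^2 = 1494 J

1494 J


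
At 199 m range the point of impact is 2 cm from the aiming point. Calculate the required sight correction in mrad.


1 mrad subtends 1 cm per 10 m of range, so adj = error_cm / (dist_m / 10) = 2 / (199/10) = 0.1005 mrad

0.1005 mrad


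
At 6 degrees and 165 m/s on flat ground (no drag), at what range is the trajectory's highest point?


R = v0^2*sin(2*theta)/g = 165^2*sin(2*6°)/9.81 = 577.003 m
apex_dist = R/2 = 577.003/2 = 288.5 m

288.5 m


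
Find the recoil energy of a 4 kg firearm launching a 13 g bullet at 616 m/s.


v_r = m_p*v_p/m_gun = 0.013*616/4 = 2.002 m/s, E_r = 0.5*m_gun*v_r^2 = 0.5*4*2.002^2 = 8.016 J

8.016 J


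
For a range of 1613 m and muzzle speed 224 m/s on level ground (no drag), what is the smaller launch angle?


sin(2*theta) = R*g/v0^2 = 1613*9.81/224^2 = 0.315361, theta = arcsin(0.315361)/2 = 9.191°

9.191 degrees


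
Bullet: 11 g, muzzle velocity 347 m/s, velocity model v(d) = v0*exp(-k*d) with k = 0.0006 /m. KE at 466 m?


v = v0*exp(-k*d) = 347*exp(-0.0006*466) = 262.362 m/s
E = 0.5*m*v^2 = 0.5*0.011*262.362^2 = 378.6 J

378.6 J


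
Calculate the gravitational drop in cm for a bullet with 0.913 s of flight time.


drop = 0.5*g*t^2 = 0.5*9.81*0.913^2 = 4.08866 m ≈ 408.9 cm

408.9 cm


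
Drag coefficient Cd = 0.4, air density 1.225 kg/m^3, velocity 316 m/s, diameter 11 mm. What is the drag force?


A = pi*(d/2)^2 = pi*(11/2000)^2 = 9.50332e-05 m^2
Fd = 0.5*Cd*rho*A*v^2 = 0.5*0.4*1.225*9.50332e-05*316^2 = 2.325 N

2.325 N


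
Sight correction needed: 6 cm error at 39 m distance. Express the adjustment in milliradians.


1 mrad subtends 1 cm per 10 m of range, so adj = error_cm / (dist_m / 10) = 6 / (39/10) = 1.538 mrad

1.538 mrad


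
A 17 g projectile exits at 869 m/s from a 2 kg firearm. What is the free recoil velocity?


v_recoil = m_p * v_p / m_gun = 0.017 * 869 / 2 = 7.387 m/s

7.387 m/s


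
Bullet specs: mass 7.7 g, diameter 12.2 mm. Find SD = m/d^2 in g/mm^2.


SD = m/d^2 = 7.7/12.2^2 = 0.05173 g/mm^2

0.05173 g/mm^2


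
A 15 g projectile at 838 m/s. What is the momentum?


p = m*v = 0.015*838 = 12.57 kg·m/s

12.57 kg·m/s


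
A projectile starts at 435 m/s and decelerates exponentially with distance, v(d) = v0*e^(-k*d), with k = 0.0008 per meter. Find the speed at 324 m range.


v = v0*exp(-k*d) = 435*exp(-0.0008*324) = 335.7 m/s

335.7 m/s


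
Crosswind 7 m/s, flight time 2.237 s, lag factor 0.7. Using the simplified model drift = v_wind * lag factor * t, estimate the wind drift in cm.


drift = v_wind * lag * t = 7 * 0.7 * 2.237 = 10.9613 m ≈ 1096 cm

1096 cm


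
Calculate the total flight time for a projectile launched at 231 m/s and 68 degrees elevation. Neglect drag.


T = 2*v0*sin(theta)/g = 2*231*sin(68°)/9.81 = 43.67 s

43.67 s


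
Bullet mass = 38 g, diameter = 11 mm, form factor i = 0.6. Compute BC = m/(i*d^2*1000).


BC = m/(i*d^2*1000) = 38/(0.6 * 11^2 * 1000) = 0.0005234

0.0005234


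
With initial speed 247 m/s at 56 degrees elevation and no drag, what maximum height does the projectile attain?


H = (v0*sin(theta))^2 / (2g) = (247*sin(56°))^2 / (2*9.81) = 2137 m

2137 m


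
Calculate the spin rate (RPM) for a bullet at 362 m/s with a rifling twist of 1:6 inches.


twist_m = 6*0.0254 = 0.1524 m
spin = v/twist = 362/0.1524 = 2375.328 rev/s
RPM = spin*60 = 2375.328*60 ≈ 142520 RPM

142520 RPM


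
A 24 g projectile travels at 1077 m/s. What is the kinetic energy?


E = 0.5*m*v^2 = 0.5*0.024*1077^2 = 13919 J

13919 J


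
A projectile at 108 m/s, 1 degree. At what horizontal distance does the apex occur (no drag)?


R = v0^2*sin(2*theta)/g = 108^2*sin(2*1°)/9.81 = 41.4952 m
apex_dist = R/2 = 41.4952/2 = 20.75 m

20.75 m


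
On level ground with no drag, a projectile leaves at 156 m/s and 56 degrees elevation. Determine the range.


R = v0^2 * sin(2*theta) / g = 156^2 * sin(2*56°) / 9.81 = 2300 m

2300 m


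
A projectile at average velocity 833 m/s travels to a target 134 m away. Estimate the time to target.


t = d/v = 134/833 = 0.1609 s

0.1609 s


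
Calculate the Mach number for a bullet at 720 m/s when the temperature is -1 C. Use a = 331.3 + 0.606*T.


a = 331.3 + 0.606*(-1) = 330.694 m/s
M = v/a = 720/330.694 = 2.177

2.177


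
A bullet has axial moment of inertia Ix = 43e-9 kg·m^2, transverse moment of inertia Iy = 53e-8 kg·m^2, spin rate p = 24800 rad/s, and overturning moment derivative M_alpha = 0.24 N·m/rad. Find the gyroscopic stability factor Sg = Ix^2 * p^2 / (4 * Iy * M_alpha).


Sg = Ix^2 * p^2 / (4 * Iy * M_alpha) = (43e-9)^2 * 24800^2 / (4 * 53e-8 * 0.24) = 2.235

2.235


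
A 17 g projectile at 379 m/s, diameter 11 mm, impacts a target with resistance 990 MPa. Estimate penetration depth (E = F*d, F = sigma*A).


A = pi*(d/2)^2 = pi*(11/2)^2 = 95.0332 mm^2
E = 0.5*m*v^2 = 0.5*0.017*379^2 = 1220.95 J
depth = E/(sigma*A) = 1220.95 J / (990 MPa * 95.0332 mm^2) = 1220.95/(990 * 95.0332) m = 0.0129774 m ≈ 12.98 mm

12.98 mm


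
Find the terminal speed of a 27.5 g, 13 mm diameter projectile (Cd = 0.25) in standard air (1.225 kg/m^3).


A = pi*(d/2)^2 = pi*(13/2000)^2 = 1.32732e-04 m^2
vt = sqrt(2mg/(Cd*rho*A)) = sqrt(2*0.0275*9.81/(0.25 * 1.225 * 1.32732e-04)) = 115.2 m/s

115.2 m/s


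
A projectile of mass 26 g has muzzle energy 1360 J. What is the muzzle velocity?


v = sqrt(2*E/m) = sqrt(2*1360/0.026) = 323.4 m/s

323.4 m/s


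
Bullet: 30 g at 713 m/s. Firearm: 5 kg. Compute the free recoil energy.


v_r = m_p*v_p/m_gun = 0.03*713/5 = 4.278 m/s, E_r = 0.5*m_gun*v_r^2 = 0.5*5*4.278^2 = 45.75 J

45.75 J


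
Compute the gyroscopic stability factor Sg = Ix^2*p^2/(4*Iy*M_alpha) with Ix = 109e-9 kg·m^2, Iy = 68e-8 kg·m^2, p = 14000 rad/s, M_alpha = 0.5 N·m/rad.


Sg = Ix^2 * p^2 / (4 * Iy * M_alpha) = (109e-9)^2 * 14000^2 / (4 * 68e-8 * 0.5) = 1.712

1.712


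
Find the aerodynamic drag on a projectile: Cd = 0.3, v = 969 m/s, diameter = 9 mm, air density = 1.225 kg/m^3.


A = pi*(d/2)^2 = pi*(9/2000)^2 = 6.36173e-05 m^2
Fd = 0.5*Cd*rho*A*v^2 = 0.5*0.3*1.225*6.36173e-05*969^2 = 10.98 N

10.98 N


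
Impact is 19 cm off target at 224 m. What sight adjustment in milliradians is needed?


1 mrad subtends 1 cm per 10 m of range, so adj = error_cm / (dist_m / 10) = 19 / (224/10) = 0.8482 mrad

0.8482 mrad


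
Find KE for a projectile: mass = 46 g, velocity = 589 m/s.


E = 0.5*m*v^2 = 0.5*0.046*589^2 = 7979 J

7979 J


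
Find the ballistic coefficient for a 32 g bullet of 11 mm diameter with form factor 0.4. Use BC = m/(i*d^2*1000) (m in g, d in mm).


BC = m/(i*d^2*1000) = 32/(0.4 * 11^2 * 1000) = 0.0006612

0.0006612


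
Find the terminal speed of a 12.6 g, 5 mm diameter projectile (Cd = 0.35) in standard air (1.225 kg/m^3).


A = pi*(d/2)^2 = pi*(5/2000)^2 = 1.96350e-05 m^2
vt = sqrt(2mg/(Cd*rho*A)) = sqrt(2*0.0126*9.81/(0.35 * 1.225 * 1.96350e-05)) = 171.4 m/s

171.4 m/s


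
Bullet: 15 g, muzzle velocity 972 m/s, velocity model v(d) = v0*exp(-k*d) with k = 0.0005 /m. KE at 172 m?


v = v0*exp(-k*d) = 972*exp(-0.0005*172) = 891.902 m/s
E = 0.5*m*v^2 = 0.5*0.015*891.902^2 = 5966 J

5966 J


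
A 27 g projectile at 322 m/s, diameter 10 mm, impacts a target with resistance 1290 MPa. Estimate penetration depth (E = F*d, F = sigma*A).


A = pi*(d/2)^2 = pi*(10/2)^2 = 78.5398 mm^2
E = 0.5*m*v^2 = 0.5*0.027*322^2 = 1399.73 J
depth = E/(sigma*A) = 1399.73 J / (1290 MPa * 78.5398 mm^2) = 1399.73/(1290 * 78.5398) m = 0.0138155 m ≈ 13.82 mm

13.82 mm


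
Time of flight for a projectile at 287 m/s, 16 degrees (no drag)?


T = 2*v0*sin(theta)/g = 2*287*sin(16°)/9.81 = 16.13 s

16.13 s


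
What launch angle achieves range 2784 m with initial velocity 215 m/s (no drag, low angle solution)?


sin(2*theta) = R*g/v0^2 = 2784*9.81/215^2 = 0.590828, theta = arcsin(0.590828)/2 = 18.11°

18.11 degrees


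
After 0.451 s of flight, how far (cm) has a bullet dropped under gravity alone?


drop = 0.5*g*t^2 = 0.5*9.81*0.451^2 = 0.997682 m ≈ 99.77 cm

99.77 cm


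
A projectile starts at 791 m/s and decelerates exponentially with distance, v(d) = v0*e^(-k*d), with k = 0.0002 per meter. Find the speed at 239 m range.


v = v0*exp(-k*d) = 791*exp(-0.0002*239) = 754.1 m/s

754.1 m/s


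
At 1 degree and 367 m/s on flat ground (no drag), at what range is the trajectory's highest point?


R = v0^2*sin(2*theta)/g = 367^2*sin(2*1°)/9.81 = 479.162 m
apex_dist = R/2 = 479.162/2 = 239.6 m

239.6 m


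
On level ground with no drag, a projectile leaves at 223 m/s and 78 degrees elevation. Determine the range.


R = v0^2 * sin(2*theta) / g = 223^2 * sin(2*78°) / 9.81 = 2062 m

2062 m


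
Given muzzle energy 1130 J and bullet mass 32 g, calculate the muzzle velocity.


v = sqrt(2*E/m) = sqrt(2*1130/0.032) = 265.8 m/s

265.8 m/s


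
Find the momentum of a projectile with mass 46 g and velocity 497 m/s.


p = m*v = 0.046*497 = 22.86 kg·m/s

22.86 kg·m/s


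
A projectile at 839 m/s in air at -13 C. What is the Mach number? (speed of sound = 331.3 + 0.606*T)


a = 331.3 + 0.606*(-13) = 323.422 m/s
M = v/a = 839/323.422 = 2.594

2.594


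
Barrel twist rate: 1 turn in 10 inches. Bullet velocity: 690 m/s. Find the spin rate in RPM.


twist_m = 10*0.0254 = 0.254 m
spin = v/twist = 690/0.254 = 2716.535 rev/s
RPM = spin*60 = 2716.535*60 ≈ 162992 RPM

162992 RPM


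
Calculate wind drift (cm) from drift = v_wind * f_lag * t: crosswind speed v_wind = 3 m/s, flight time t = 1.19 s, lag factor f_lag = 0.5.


drift = v_wind * lag * t = 3 * 0.5 * 1.19 = 1.785 m ≈ 178.5 cm

178.5 cm


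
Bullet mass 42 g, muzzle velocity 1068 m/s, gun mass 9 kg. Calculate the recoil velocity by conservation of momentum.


v_recoil = m_p * v_p / m_gun = 0.042 * 1068 / 9 = 4.984 m/s

4.984 m/s


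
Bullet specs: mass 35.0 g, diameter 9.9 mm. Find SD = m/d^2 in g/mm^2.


SD = m/d^2 = 35.0/9.9^2 = 0.3571 g/mm^2

0.3571 g/mm^2


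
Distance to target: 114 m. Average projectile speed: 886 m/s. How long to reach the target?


t = d/v = 114/886 = 0.1287 s

0.1287 s


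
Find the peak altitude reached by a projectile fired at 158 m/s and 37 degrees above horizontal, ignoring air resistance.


H = (v0*sin(theta))^2 / (2g) = (158*sin(37°))^2 / (2*9.81) = 460.8 m

460.8 m


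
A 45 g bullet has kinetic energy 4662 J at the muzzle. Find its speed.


v = sqrt(2*E/m) = sqrt(2*4662/0.045) = 455.2 m/s

455.2 m/s


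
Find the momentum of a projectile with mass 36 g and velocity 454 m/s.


p = m*v = 0.036*454 = 16.34 kg·m/s

16.34 kg·m/s


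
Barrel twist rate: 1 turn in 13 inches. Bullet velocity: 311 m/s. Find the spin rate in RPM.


twist_m = 13*0.0254 = 0.3302 m
spin = v/twist = 311/0.3302 = 941.8534 rev/s
RPM = spin*60 = 941.8534*60 ≈ 56511 RPM

56511 RPM


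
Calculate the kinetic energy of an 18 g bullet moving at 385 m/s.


E = 0.5*m*v^2 = 0.5*0.018*385^2 = 1334 J

1334 J


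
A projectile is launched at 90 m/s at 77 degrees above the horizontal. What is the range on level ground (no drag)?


R = v0^2 * sin(2*theta) / g = 90^2 * sin(2*77°) / 9.81 = 362 m

362 m


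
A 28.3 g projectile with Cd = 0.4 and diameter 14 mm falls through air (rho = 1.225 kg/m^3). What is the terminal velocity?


A = pi*(d/2)^2 = pi*(14/2000)^2 = 1.53938e-04 m^2
vt = sqrt(2mg/(Cd*rho*A)) = sqrt(2*0.0283*9.81/(0.4 * 1.225 * 1.53938e-04)) = 85.8 m/s

85.8 m/s


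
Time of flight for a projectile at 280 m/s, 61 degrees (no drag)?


T = 2*v0*sin(theta)/g = 2*280*sin(61°)/9.81 = 49.93 s

49.93 s


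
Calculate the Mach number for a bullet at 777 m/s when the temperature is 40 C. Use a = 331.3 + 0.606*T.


a = 331.3 + 0.606*(40) = 355.54 m/s
M = v/a = 777/355.54 = 2.185

2.185


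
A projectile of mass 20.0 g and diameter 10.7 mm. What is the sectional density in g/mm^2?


SD = m/d^2 = 20.0/10.7^2 = 0.1747 g/mm^2

0.1747 g/mm^2


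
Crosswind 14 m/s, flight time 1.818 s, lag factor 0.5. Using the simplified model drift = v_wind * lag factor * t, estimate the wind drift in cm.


drift = v_wind * lag * t = 14 * 0.5 * 1.818 = 12.726 m ≈ 1273 cm

1273 cm


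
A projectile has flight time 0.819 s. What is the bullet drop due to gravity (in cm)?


drop = 0.5*g*t^2 = 0.5*9.81*0.819^2 = 3.29008 m ≈ 329 cm

329 cm


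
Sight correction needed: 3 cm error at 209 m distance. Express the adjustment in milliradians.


1 mrad subtends 1 cm per 10 m of range, so adj = error_cm / (dist_m / 10) = 3 / (209/10) = 0.1435 mrad

0.1435 mrad


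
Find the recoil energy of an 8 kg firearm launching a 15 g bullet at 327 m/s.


v_r = m_p*v_p/m_gun = 0.015*327/8 = 0.613125 m/s, E_r = 0.5*m_gun*v_r^2 = 0.5*8*0.613125^2 = 1.504 J

1.504 J


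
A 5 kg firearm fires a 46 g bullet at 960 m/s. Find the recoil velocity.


v_recoil = m_p * v_p / m_gun = 0.046 * 960 / 5 = 8.832 m/s

8.832 m/s


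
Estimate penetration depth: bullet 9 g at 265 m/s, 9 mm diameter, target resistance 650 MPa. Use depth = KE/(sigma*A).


A = pi*(d/2)^2 = pi*(9/2)^2 = 63.6173 mm^2
E = 0.5*m*v^2 = 0.5*0.009*265^2 = 316.012 J
depth = E/(sigma*A) = 316.012 J / (650 MPa * 63.6173 mm^2) = 316.012/(650 * 63.6173) m = 0.00764216 m ≈ 7.642 mm

7.642 mm


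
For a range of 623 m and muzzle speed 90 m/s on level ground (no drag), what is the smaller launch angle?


sin(2*theta) = R*g/v0^2 = 623*9.81/90^2 = 0.754522, theta = arcsin(0.754522)/2 = 24.49°

24.49 degrees


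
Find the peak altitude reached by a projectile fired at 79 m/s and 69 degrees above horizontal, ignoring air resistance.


H = (v0*sin(theta))^2 / (2g) = (79*sin(69°))^2 / (2*9.81) = 277.2 m

277.2 m


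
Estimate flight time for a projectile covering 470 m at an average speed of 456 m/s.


t = d/v = 470/456 = 1.031 s

1.031 s


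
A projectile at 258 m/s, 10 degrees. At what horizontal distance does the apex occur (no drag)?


R = v0^2*sin(2*theta)/g = 258^2*sin(2*10°)/9.81 = 2320.72 m
apex_dist = R/2 = 2320.72/2 = 1160 m

1160 m


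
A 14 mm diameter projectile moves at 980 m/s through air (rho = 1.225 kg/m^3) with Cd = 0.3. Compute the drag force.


A = pi*(d/2)^2 = pi*(14/2000)^2 = 1.53938e-04 m^2
Fd = 0.5*Cd*rho*A*v^2 = 0.5*0.3*1.225*1.53938e-04*980^2 = 27.17 N

27.17 N


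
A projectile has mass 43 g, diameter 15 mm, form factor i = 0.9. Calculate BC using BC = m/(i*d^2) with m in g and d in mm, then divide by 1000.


BC = m/(i*d^2*1000) = 43/(0.9 * 15^2 * 1000) = 0.0002123

0.0002123


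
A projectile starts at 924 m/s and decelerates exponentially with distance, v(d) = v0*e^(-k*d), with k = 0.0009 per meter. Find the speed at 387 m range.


v = v0*exp(-k*d) = 924*exp(-0.0009*387) = 652.2 m/s

652.2 m/s


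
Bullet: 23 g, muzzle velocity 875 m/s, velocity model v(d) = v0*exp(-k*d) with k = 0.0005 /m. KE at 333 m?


v = v0*exp(-k*d) = 875*exp(-0.0005*333) = 740.795 m/s
E = 0.5*m*v^2 = 0.5*0.023*740.795^2 = 6311 J

6311 J


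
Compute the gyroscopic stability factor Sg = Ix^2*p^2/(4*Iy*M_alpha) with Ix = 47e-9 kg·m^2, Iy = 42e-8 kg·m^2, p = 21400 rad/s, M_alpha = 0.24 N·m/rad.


Sg = Ix^2 * p^2 / (4 * Iy * M_alpha) = (47e-9)^2 * 21400^2 / (4 * 42e-8 * 0.24) = 2.509

2.509


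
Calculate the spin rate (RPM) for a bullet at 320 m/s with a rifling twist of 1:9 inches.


twist_m = 9*0.0254 = 0.2286 m
spin = v/twist = 320/0.2286 = 1399.825 rev/s
RPM = spin*60 = 1399.825*60 ≈ 83990 RPM

83990 RPM


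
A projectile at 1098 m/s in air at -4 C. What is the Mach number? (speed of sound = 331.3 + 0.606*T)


a = 331.3 + 0.606*(-4) = 328.876 m/s
M = v/a = 1098/328.876 = 3.339

3.339


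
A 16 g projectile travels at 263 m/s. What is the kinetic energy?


E = 0.5*m*v^2 = 0.5*0.016*263^2 = 553.4 J

553.4 J


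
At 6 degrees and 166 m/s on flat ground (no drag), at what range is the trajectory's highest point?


R = v0^2*sin(2*theta)/g = 166^2*sin(2*6°)/9.81 = 584.018 m
apex_dist = R/2 = 584.018/2 = 292 m

292 m


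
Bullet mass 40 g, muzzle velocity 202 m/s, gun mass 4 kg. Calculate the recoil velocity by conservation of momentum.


v_recoil = m_p * v_p / m_gun = 0.04 * 202 / 4 = 2.02 m/s

2.02 m/s


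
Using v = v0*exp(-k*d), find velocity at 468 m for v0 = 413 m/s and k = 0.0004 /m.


v = v0*exp(-k*d) = 413*exp(-0.0004*468) = 342.5 m/s

342.5 m/s


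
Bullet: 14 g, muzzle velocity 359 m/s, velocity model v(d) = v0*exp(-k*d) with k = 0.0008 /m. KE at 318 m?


v = v0*exp(-k*d) = 359*exp(-0.0008*318) = 278.362 m/s
E = 0.5*m*v^2 = 0.5*0.014*278.362^2 = 542.4 J

542.4 J


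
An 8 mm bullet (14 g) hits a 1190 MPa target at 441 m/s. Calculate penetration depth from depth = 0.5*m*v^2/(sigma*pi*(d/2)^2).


A = pi*(d/2)^2 = pi*(8/2)^2 = 50.2655 mm^2
E = 0.5*m*v^2 = 0.5*0.014*441^2 = 1361.37 J
depth = E/(sigma*A) = 1361.37 J / (1190 MPa * 50.2655 mm^2) = 1361.37/(1190 * 50.2655) m = 0.0227593 m ≈ 22.76 mm

22.76 mm


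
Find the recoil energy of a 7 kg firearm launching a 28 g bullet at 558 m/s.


v_r = m_p*v_p/m_gun = 0.028*558/7 = 2.232 m/s, E_r = 0.5*m_gun*v_r^2 = 0.5*7*2.232^2 = 17.44 J

17.44 J


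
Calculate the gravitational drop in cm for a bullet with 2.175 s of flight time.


drop = 0.5*g*t^2 = 0.5*9.81*2.175^2 = 23.2037 m ≈ 2320 cm

2320 cm


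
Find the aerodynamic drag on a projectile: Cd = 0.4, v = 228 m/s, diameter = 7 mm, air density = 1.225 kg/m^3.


A = pi*(d/2)^2 = pi*(7/2000)^2 = 3.84845e-05 m^2
Fd = 0.5*Cd*rho*A*v^2 = 0.5*0.4*1.225*3.84845e-05*228^2 = 0.4901 N

0.4901 N


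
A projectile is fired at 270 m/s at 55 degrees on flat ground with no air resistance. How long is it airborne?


T = 2*v0*sin(theta)/g = 2*270*sin(55°)/9.81 = 45.09 s

45.09 s


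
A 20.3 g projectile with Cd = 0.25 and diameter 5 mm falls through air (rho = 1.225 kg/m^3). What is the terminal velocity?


A = pi*(d/2)^2 = pi*(5/2000)^2 = 1.96350e-05 m^2
vt = sqrt(2mg/(Cd*rho*A)) = sqrt(2*0.0203*9.81/(0.25 * 1.225 * 1.96350e-05)) = 257.4 m/s

257.4 m/s


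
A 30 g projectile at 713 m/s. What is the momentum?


p = m*v = 0.03*713 = 21.39 kg·m/s

21.39 kg·m/s


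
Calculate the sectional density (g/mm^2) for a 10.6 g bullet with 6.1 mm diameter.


SD = m/d^2 = 10.6/6.1^2 = 0.2849 g/mm^2

0.2849 g/mm^2


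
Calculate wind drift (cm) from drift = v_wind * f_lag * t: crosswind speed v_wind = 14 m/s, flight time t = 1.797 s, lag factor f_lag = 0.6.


drift = v_wind * lag * t = 14 * 0.6 * 1.797 = 15.0948 m ≈ 1509 cm

1509 cm


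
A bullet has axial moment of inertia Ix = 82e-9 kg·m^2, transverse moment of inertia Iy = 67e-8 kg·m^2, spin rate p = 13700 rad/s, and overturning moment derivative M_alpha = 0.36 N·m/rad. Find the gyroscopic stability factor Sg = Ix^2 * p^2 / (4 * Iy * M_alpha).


Sg = Ix^2 * p^2 / (4 * Iy * M_alpha) = (82e-9)^2 * 13700^2 / (4 * 67e-8 * 0.36) = 1.308

1.308


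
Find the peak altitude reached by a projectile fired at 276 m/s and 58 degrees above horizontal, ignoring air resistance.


H = (v0*sin(theta))^2 / (2g) = (276*sin(58°))^2 / (2*9.81) = 2792 m

2792 m


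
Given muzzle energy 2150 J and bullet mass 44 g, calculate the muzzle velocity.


v = sqrt(2*E/m) = sqrt(2*2150/0.044) = 312.6 m/s

312.6 m/s


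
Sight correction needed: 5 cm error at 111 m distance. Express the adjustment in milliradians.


1 mrad subtends 1 cm per 10 m of range, so adj = error_cm / (dist_m / 10) = 5 / (111/10) = 0.4505 mrad

0.4505 mrad


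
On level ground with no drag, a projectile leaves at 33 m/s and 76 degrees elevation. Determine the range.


R = v0^2 * sin(2*theta) / g = 33^2 * sin(2*76°) / 9.81 = 52.12 m

52.12 m


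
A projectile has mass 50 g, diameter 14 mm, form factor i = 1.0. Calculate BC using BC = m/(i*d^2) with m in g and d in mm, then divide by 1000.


BC = m/(i*d^2*1000) = 50/(1.0 * 14^2 * 1000) = 0.0002551

0.0002551


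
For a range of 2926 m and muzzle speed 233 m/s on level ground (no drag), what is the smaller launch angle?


sin(2*theta) = R*g/v0^2 = 2926*9.81/233^2 = 0.528727, theta = arcsin(0.528727)/2 = 15.96°

15.96 degrees


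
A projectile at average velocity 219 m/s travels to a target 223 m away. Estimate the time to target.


t = d/v = 223/219 = 1.018 s

1.018 s


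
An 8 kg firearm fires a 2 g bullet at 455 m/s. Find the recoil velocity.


v_recoil = m_p * v_p / m_gun = 0.002 * 455 / 8 = 0.1138 m/s

0.1138 m/s


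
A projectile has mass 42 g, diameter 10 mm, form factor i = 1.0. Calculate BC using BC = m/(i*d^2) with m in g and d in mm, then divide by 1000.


BC = m/(i*d^2*1000) = 42/(1.0 * 10^2 * 1000) = 0.00042

0.00042


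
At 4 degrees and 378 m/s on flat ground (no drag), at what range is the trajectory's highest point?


R = v0^2*sin(2*theta)/g = 378^2*sin(2*4°)/9.81 = 2027.08 m
apex_dist = R/2 = 2027.08/2 = 1014 m

1014 m


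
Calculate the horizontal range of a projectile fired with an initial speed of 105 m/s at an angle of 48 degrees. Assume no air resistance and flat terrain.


R = v0^2 * sin(2*theta) / g = 105^2 * sin(2*48°) / 9.81 = 1118 m

1118 m


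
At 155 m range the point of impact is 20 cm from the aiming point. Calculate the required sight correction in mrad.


1 mrad subtends 1 cm per 10 m of range, so adj = error_cm / (dist_m / 10) = 20 / (155/10) = 1.29 mrad

1.29 mrad


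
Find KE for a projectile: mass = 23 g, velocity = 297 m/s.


E = 0.5*m*v^2 = 0.5*0.023*297^2 = 1014 J

1014 J


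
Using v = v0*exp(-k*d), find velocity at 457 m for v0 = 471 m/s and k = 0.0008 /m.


v = v0*exp(-k*d) = 471*exp(-0.0008*457) = 326.8 m/s

326.8 m/s


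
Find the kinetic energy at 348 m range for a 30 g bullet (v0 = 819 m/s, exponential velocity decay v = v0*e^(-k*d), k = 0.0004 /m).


v = v0*exp(-k*d) = 819*exp(-0.0004*348) = 712.574 m/s
E = 0.5*m*v^2 = 0.5*0.03*712.574^2 = 7616 J

7616 J


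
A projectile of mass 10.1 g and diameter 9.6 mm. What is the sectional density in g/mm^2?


SD = m/d^2 = 10.1/9.6^2 = 0.1096 g/mm^2

0.1096 g/mm^2


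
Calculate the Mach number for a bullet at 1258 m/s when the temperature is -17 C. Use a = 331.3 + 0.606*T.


a = 331.3 + 0.606*(-17) = 320.998 m/s
M = v/a = 1258/320.998 = 3.919

3.919


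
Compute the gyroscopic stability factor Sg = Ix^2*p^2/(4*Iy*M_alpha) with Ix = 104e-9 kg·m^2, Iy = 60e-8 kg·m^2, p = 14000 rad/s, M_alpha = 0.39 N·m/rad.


Sg = Ix^2 * p^2 / (4 * Iy * M_alpha) = (104e-9)^2 * 14000^2 / (4 * 60e-8 * 0.39) = 2.265

2.265


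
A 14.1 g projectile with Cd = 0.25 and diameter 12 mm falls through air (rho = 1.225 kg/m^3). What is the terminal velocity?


A = pi*(d/2)^2 = pi*(12/2000)^2 = 1.13097e-04 m^2
vt = sqrt(2mg/(Cd*rho*A)) = sqrt(2*0.0141*9.81/(0.25 * 1.225 * 1.13097e-04)) = 89.37 m/s

89.37 m/s


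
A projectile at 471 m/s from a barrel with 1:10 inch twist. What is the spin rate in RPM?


twist_m = 10*0.0254 = 0.254 m
spin = v/twist = 471/0.254 = 1854.331 rev/s
RPM = spin*60 = 1854.331*60 ≈ 111260 RPM

111260 RPM


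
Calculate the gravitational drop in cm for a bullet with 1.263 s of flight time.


drop = 0.5*g*t^2 = 0.5*9.81*1.263^2 = 7.8243 m ≈ 782.4 cm

782.4 cm


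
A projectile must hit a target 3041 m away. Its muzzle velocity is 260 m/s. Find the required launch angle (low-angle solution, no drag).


sin(2*theta) = R*g/v0^2 = 3041*9.81/260^2 = 0.441305, theta = arcsin(0.441305)/2 = 13.09°

13.09 degrees


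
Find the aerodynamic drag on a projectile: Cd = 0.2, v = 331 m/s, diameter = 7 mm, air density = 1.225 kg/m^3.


A = pi*(d/2)^2 = pi*(7/2000)^2 = 3.84845e-05 m^2
Fd = 0.5*Cd*rho*A*v^2 = 0.5*0.2*1.225*3.84845e-05*331^2 = 0.5165 N

0.5165 N


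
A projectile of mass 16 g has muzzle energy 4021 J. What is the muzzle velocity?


v = sqrt(2*E/m) = sqrt(2*4021/0.016) = 709 m/s

709 m/s


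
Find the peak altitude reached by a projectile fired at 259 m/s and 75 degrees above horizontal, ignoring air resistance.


H = (v0*sin(theta))^2 / (2g) = (259*sin(75°))^2 / (2*9.81) = 3190 m

3190 m


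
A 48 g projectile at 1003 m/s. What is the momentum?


p = m*v = 0.048*1003 = 48.14 kg·m/s

48.14 kg·m/s


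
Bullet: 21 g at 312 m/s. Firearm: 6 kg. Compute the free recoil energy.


v_r = m_p*v_p/m_gun = 0.021*312/6 = 1.092 m/s, E_r = 0.5*m_gun*v_r^2 = 0.5*6*1.092^2 = 3.577 J

3.577 J


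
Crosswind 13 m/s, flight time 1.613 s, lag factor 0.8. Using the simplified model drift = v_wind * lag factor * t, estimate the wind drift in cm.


drift = v_wind * lag * t = 13 * 0.8 * 1.613 = 16.7752 m ≈ 1678 cm

1678 cm


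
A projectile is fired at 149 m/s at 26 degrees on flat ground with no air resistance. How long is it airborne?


T = 2*v0*sin(theta)/g = 2*149*sin(26°)/9.81 = 13.32 s

13.32 s


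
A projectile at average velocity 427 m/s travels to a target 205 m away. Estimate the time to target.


t = d/v = 205/427 = 0.4801 s

0.4801 s


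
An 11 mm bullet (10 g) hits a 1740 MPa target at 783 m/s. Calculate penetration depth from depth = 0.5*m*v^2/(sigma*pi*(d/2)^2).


A = pi*(d/2)^2 = pi*(11/2)^2 = 95.0332 mm^2
E = 0.5*m*v^2 = 0.5*0.01*783^2 = 3065.45 J
depth = E/(sigma*A) = 3065.45 J / (1740 MPa * 95.0332 mm^2) = 3065.45/(1740 * 95.0332) m = 0.0185383 m ≈ 18.54 mm

18.54 mm


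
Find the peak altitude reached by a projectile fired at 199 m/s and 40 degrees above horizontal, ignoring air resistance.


H = (v0*sin(theta))^2 / (2g) = (199*sin(40°))^2 / (2*9.81) = 834 m

834 m


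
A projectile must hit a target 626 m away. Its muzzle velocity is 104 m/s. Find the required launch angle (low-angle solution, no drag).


sin(2*theta) = R*g/v0^2 = 626*9.81/104^2 = 0.567776, theta = arcsin(0.567776)/2 = 17.3°

17.3 degrees


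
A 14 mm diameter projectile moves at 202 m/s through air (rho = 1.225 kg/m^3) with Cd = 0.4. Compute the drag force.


A = pi*(d/2)^2 = pi*(14/2000)^2 = 1.53938e-04 m^2
Fd = 0.5*Cd*rho*A*v^2 = 0.5*0.4*1.225*1.53938e-04*202^2 = 1.539 N

1.539 N


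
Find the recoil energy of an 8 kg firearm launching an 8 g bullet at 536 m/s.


v_r = m_p*v_p/m_gun = 0.008*536/8 = 0.536 m/s, E_r = 0.5*m_gun*v_r^2 = 0.5*8*0.536^2 = 1.149 J

1.149 J


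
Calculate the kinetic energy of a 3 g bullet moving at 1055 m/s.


E = 0.5*m*v^2 = 0.5*0.003*1055^2 = 1670 J

1670 J


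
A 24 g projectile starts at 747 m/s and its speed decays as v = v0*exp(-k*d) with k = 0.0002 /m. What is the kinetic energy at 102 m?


v = v0*exp(-k*d) = 747*exp(-0.0002*102) = 731.916 m/s
E = 0.5*m*v^2 = 0.5*0.024*731.916^2 = 6428 J

6428 J


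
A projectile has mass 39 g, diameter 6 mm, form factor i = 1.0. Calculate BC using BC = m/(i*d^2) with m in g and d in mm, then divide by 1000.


BC = m/(i*d^2*1000) = 39/(1.0 * 6^2 * 1000) = 0.001083

0.001083


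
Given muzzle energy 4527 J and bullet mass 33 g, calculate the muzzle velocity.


v = sqrt(2*E/m) = sqrt(2*4527/0.033) = 523.8 m/s

523.8 m/s


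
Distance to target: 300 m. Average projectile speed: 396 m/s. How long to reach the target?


t = d/v = 300/396 = 0.7576 s

0.7576 s


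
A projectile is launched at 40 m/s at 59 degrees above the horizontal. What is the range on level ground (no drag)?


R = v0^2 * sin(2*theta) / g = 40^2 * sin(2*59°) / 9.81 = 144 m

144 m


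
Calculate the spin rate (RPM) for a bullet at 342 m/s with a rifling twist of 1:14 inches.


twist_m = 14*0.0254 = 0.3556 m
spin = v/twist = 342/0.3556 = 961.7548 rev/s
RPM = spin*60 = 961.7548*60 ≈ 57705 RPM

57705 RPM


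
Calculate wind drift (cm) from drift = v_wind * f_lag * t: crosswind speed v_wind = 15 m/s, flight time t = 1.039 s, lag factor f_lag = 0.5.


drift = v_wind * lag * t = 15 * 0.5 * 1.039 = 7.7925 m ≈ 779.2 cm

779.2 cm


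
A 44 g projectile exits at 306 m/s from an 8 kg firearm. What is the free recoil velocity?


v_recoil = m_p * v_p / m_gun = 0.044 * 306 / 8 = 1.683 m/s

1.683 m/s


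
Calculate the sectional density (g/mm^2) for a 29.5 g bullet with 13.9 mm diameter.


SD = m/d^2 = 29.5/13.9^2 = 0.1527 g/mm^2

0.1527 g/mm^2


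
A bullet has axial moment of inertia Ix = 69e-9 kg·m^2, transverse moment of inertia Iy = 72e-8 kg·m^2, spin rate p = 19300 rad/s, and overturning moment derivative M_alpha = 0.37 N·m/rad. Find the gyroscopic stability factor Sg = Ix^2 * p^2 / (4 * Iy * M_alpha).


Sg = Ix^2 * p^2 / (4 * Iy * M_alpha) = (69e-9)^2 * 19300^2 / (4 * 72e-8 * 0.37) = 1.664

1.664


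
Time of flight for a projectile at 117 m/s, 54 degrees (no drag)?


T = 2*v0*sin(theta)/g = 2*117*sin(54°)/9.81 = 19.3 s

19.3 s


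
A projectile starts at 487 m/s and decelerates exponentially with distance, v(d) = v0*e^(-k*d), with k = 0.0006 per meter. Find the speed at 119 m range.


v = v0*exp(-k*d) = 487*exp(-0.0006*119) = 453.4 m/s

453.4 m/s


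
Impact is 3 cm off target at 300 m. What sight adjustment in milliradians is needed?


1 mrad subtends 1 cm per 10 m of range, so adj = error_cm / (dist_m / 10) = 3 / (300/10) = 0.1 mrad

0.1 mrad


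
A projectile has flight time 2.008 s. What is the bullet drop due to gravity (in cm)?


drop = 0.5*g*t^2 = 0.5*9.81*2.008^2 = 19.7773 m ≈ 1978 cm

1978 cm


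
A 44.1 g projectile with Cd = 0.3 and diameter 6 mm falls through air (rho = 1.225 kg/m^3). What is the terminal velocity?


A = pi*(d/2)^2 = pi*(6/2000)^2 = 2.82743e-05 m^2
vt = sqrt(2mg/(Cd*rho*A)) = sqrt(2*0.0441*9.81/(0.3 * 1.225 * 2.82743e-05)) = 288.6 m/s

288.6 m/s


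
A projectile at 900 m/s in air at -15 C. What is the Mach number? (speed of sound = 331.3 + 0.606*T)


a = 331.3 + 0.606*(-15) = 322.21 m/s
M = v/a = 900/322.21 = 2.793

2.793


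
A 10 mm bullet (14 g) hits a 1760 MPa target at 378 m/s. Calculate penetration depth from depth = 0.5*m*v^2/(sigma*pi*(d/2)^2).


A = pi*(d/2)^2 = pi*(10/2)^2 = 78.5398 mm^2
E = 0.5*m*v^2 = 0.5*0.014*378^2 = 1000.19 J
depth = E/(sigma*A) = 1000.19 J / (1760 MPa * 78.5398 mm^2) = 1000.19/(1760 * 78.5398) m = 0.00723568 m ≈ 7.236 mm

7.236 mm


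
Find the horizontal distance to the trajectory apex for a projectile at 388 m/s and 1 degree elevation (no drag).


R = v0^2*sin(2*theta)/g = 388^2*sin(2*1°)/9.81 = 535.567 m
apex_dist = R/2 = 535.567/2 = 267.8 m

267.8 m


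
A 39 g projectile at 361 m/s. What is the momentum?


p = m*v = 0.039*361 = 14.08 kg·m/s

14.08 kg·m/s


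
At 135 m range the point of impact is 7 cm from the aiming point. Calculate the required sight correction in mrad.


1 mrad subtends 1 cm per 10 m of range, so adj = error_cm / (dist_m / 10) = 7 / (135/10) = 0.5185 mrad

0.5185 mrad


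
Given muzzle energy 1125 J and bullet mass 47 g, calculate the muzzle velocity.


v = sqrt(2*E/m) = sqrt(2*1125/0.047) = 218.8 m/s

218.8 m/s


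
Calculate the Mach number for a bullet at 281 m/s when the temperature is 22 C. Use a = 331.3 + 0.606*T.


a = 331.3 + 0.606*(22) = 344.632 m/s
M = v/a = 281/344.632 = 0.8154

0.8154


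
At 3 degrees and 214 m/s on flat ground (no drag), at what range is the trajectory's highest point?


R = v0^2*sin(2*theta)/g = 214^2*sin(2*3°)/9.81 = 487.97 m
apex_dist = R/2 = 487.97/2 = 244 m

244 m


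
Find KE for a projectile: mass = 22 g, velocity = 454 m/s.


E = 0.5*m*v^2 = 0.5*0.022*454^2 = 2267 J

2267 J


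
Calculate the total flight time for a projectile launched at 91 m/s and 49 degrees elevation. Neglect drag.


T = 2*v0*sin(theta)/g = 2*91*sin(49°)/9.81 = 14 s

14 s


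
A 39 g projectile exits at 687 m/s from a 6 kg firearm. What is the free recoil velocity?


v_recoil = m_p * v_p / m_gun = 0.039 * 687 / 6 = 4.465 m/s

4.465 m/s


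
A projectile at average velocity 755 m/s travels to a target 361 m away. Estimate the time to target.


t = d/v = 361/755 = 0.4781 s

0.4781 s


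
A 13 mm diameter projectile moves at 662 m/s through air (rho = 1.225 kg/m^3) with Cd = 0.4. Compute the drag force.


A = pi*(d/2)^2 = pi*(13/2000)^2 = 1.32732e-04 m^2
Fd = 0.5*Cd*rho*A*v^2 = 0.5*0.4*1.225*1.32732e-04*662^2 = 14.25 N

14.25 N
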